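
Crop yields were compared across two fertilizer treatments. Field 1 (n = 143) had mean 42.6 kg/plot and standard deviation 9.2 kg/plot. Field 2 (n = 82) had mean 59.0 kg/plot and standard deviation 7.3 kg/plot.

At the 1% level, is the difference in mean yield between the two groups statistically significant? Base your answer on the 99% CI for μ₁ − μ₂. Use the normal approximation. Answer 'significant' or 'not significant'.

significant

SE₁ = s₁/√n₁ = 9.2/√143 = 0.7693; SE₂ = 7.3/√82 = 0.8062.
Independent samples, unequal variances: SE_diff = √(SE₁² + SE₂²) = √(0.59182249 + 0.64995844) = 1.1144.
z* = 2.576, so margin of error = 2.576 × 1.1144 = 2.8707.
Difference in means = 42.6 − 59.0 = -16.4000.
-16.4000 ± 2.8707 → (-19.2707, -13.5293).
The interval (-19.2707, -13.5293) does not contain 0, so the difference is significant.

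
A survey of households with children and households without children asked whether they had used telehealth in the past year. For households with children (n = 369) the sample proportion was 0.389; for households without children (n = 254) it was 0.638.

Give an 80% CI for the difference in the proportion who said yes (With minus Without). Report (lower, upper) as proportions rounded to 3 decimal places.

(-0.300, -0.198)

The two standard errors are √(0.3890×0.6110/369) = 0.02538 and √(0.6380×0.3620/254) = 0.03015.
Because the samples are independent, SE_diff = √(0.02538² + 0.03015²) = 0.03941.
Using z* = 1.282 for 80%, ME = 1.282 × 0.03941 = 0.05052.
p̂₁ − p̂₂ = -0.2490; interval -0.2490 ± 0.05052 gives (-0.300, -0.198).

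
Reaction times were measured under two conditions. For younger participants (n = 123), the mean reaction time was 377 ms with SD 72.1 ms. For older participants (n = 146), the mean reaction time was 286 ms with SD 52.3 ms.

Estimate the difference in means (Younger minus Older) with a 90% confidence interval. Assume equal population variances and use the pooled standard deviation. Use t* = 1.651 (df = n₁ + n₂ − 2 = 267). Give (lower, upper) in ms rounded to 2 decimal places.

(78.44, 103.56)

Pooled variance s_p² = [122·72.1² + 145·52.3²] / (123+146−2) = 3860.7606, so s_p = 62.1350.
SE_diff = s_p·√(1/n₁ + 1/n₂) = 62.1350·√(1/123 + 1/146) = 7.6047.
t* = 1.651; margin = 1.651 × 7.6047 = 12.5554.
Difference = 377 − 286 = 91.0000.
91.0000 ± 12.5554 → (78.44, 103.56).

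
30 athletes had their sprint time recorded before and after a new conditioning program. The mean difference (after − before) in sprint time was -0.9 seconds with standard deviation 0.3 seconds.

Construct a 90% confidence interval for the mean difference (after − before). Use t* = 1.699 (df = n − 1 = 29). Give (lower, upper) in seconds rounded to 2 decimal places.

Paired design: SE = s_d/√n = 0.3/√30 = 0.0548.
t* = 1.699; margin of error = 1.699 × 0.0548 = 0.0931.
-0.9 ± 0.0931 → (-0.99, -0.81).

(-0.99, -0.81)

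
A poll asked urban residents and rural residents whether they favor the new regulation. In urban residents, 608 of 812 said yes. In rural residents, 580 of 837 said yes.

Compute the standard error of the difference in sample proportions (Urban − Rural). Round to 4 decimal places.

0.0220

First, p̂₁ = 608/812 = 0.7488; p̂₂ = 580/837 = 0.6930.
The two standard errors are √(0.7488×0.2512/812) = 0.01522 and √(0.6930×0.3070/837) = 0.01594.
Because the samples are independent, SE_diff = √(0.01522² + 0.01594²) = 0.02204.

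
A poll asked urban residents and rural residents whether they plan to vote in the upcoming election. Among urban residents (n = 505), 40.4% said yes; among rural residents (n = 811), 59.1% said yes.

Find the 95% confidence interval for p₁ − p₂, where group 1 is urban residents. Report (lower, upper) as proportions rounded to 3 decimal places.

The two standard errors are √(0.4040×0.5960/505) = 0.02184 and √(0.5910×0.4090/811) = 0.01726.
Because the samples are independent, SE_diff = √(0.02184² + 0.01726²) = 0.02784.
Using z* = 1.960 for 95%, ME = 1.960 × 0.02784 = 0.05457.
p̂₁ − p̂₂ = -0.1870; interval -0.1870 ± 0.05457 gives (-0.242, -0.132).

(-0.242, -0.132)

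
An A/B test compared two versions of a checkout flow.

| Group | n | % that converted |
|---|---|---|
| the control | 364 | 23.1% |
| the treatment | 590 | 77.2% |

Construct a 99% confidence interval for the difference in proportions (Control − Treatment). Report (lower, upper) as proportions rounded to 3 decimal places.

Each SE is √(p̂(1−p̂)/n): √(0.2310·0.7690/364) = 0.02209 and √(0.7720·0.2280/590) = 0.01727.
SE(p̂₁ − p̂₂) = √(SE₁² + SE₂²) = √(0.0004879681 + 0.0002982529) = 0.02804, since the two samples are independent.
At 99% confidence z* = 2.576; margin = 2.576 × 0.02804 = 0.07223.
The difference is 0.2310 − 0.7720 = -0.5410, so the interval is -0.5410 ± 0.07223 = (-0.613, -0.469).

(-0.613, -0.469)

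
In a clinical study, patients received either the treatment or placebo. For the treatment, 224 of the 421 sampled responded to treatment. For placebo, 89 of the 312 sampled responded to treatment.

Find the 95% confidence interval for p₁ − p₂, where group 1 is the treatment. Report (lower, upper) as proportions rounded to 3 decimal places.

(0.178, 0.316)

Sample proportions: 224/421 = 0.5321, 89/312 = 0.2853.
Each SE is √(p̂(1−p̂)/n): √(0.5321·0.4679/421) = 0.02432 and √(0.2853·0.7147/312) = 0.02556.
SE(p̂₁ − p̂₂) = √(SE₁² + SE₂²) = √(0.0005914624 + 0.0006533136) = 0.03528, since the two samples are independent.
At 95% confidence z* = 1.960; margin = 1.960 × 0.03528 = 0.06915.
The difference is 0.5321 − 0.2853 = 0.2468, so the interval is 0.2468 ± 0.06915 = (0.178, 0.316).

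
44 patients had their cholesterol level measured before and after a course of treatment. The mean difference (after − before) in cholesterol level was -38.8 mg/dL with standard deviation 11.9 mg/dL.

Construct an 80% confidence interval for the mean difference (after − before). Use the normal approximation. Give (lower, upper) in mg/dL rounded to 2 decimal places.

(-41.10, -36.50)

Paired design: SE = s_d/√n = 11.9/√44 = 1.7940.
z* = 1.282; margin of error = 1.282 × 1.7940 = 2.2999.
-38.8 ± 2.2999 → (-41.10, -36.50).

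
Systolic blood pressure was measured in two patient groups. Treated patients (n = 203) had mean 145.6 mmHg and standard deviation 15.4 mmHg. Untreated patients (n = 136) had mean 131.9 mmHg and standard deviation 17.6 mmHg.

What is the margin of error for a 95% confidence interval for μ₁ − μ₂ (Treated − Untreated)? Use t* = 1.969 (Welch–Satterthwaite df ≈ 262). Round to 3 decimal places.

Per-group SEs: s₁/√n₁ = 15.4/√203 = 1.0809, s₂/√n₂ = 17.6/√136 = 1.5092.
Unpooled SE of the difference: √(1.16834481 + 2.27768464) = 1.8563.
Margin of error = t* · SE = 1.969 × 1.8563 = 3.6551.

3.655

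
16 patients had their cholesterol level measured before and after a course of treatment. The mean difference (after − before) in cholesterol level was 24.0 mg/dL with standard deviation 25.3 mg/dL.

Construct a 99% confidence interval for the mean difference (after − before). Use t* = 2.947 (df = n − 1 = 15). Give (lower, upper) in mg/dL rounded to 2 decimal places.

This is a matched-pairs design, so SE = s_d/√n = 25.3/√16 = 6.3250.
Margin = 2.947 × 6.3250 = 18.6398; the interval is 24.0 ± 18.6398 = (5.36, 42.64).

(5.36, 42.64)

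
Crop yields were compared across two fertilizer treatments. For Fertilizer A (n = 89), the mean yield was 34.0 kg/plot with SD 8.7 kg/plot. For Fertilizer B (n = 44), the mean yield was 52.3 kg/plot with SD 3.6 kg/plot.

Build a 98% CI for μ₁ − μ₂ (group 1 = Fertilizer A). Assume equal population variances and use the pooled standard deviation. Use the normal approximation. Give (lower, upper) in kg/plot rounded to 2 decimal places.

Pooled variance s_p² = [88·8.7² + 43·3.6²] / (89+44−2) = 55.0992, so s_p = 7.4229.
SE_diff = s_p·√(1/n₁ + 1/n₂) = 7.4229·√(1/89 + 1/44) = 1.3680.
z* = 2.326; margin = 2.326 × 1.3680 = 3.1820.
Difference = 34.0 − 52.3 = -18.3000.
-18.3000 ± 3.1820 → (-21.48, -15.12).

(-21.48, -15.12)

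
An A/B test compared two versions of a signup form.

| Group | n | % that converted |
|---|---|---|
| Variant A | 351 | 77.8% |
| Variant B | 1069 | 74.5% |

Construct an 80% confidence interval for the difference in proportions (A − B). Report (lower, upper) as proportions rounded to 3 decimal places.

Each SE is √(p̂(1−p̂)/n): √(0.7780·0.2220/351) = 0.02218 and √(0.7450·0.2550/1069) = 0.01333.
SE(p̂₁ − p̂₂) = √(SE₁² + SE₂²) = √(0.0004919524 + 0.0001776889) = 0.02588, since the two samples are independent.
At 80% confidence z* = 1.282; margin = 1.282 × 0.02588 = 0.03318.
The difference is 0.7780 − 0.7450 = 0.0330, so the interval is 0.0330 ± 0.03318 = (0.000, 0.066).

(0.000, 0.066)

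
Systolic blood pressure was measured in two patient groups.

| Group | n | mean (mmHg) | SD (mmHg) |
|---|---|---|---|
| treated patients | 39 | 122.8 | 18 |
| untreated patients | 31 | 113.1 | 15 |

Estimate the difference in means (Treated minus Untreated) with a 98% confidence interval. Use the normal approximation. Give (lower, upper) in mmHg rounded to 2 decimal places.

(0.52, 18.88)

Per-group SEs: s₁/√n₁ = 18/√39 = 2.8823, s₂/√n₂ = 15/√31 = 2.6941.
Unpooled SE of the difference: √(8.30765329 + 7.25817481) = 3.9454.
Margin of error = z* · SE = 2.326 × 3.9454 = 9.1770.
x̄₁ − x̄₂ = 122.8 − 113.1 = 9.7000.
CI: 9.7000 ± 9.1770 = (0.52, 18.88).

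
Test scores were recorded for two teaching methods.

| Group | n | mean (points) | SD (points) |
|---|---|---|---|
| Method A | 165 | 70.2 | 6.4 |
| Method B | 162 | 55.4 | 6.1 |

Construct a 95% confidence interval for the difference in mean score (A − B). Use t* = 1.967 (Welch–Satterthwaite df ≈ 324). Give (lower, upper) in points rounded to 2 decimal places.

(13.44, 16.16)

SE₁ = s₁/√n₁ = 6.4/√165 = 0.4982; SE₂ = 6.1/√162 = 0.4793.
Independent samples, unequal variances: SE_diff = √(SE₁² + SE₂²) = √(0.24820324 + 0.22972849) = 0.6913.
t* = 1.967, so margin of error = 1.967 × 0.6913 = 1.3598.
Difference in means = 70.2 − 55.4 = 14.8000.
14.8000 ± 1.3598 → (13.44, 16.16).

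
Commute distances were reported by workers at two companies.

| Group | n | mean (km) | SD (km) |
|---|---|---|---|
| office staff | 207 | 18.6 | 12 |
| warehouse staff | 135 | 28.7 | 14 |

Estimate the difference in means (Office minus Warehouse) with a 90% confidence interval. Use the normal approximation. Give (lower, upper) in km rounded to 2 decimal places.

Standard errors of each mean: 12/√207 = 0.8341 and 14/√135 = 1.2049.
SE(x̄₁ − x̄₂) = √(0.8341² + 1.2049²) = 1.4654 for independent samples with unequal variances.
With z* = 1.645, the margin is 1.645 × 1.4654 = 2.4106.
x̄₁ − x̄₂ = 18.6 − 28.7 = -10.1000; the interval is -10.1000 ± 2.4106 = (-12.51, -7.69).

(-12.51, -7.69)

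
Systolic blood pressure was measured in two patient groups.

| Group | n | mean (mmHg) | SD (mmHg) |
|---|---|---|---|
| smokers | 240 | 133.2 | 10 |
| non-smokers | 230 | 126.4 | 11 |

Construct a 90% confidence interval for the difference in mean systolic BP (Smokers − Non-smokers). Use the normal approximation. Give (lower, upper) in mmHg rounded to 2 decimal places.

(5.20, 8.40)

Standard errors of each mean: 10/√240 = 0.6455 and 11/√230 = 0.7253.
SE(x̄₁ − x̄₂) = √(0.6455² + 0.7253²) = 0.9709 for independent samples with unequal variances.
With z* = 1.645, the margin is 1.645 × 0.9709 = 1.5971.
x̄₁ − x̄₂ = 133.2 − 126.4 = 6.8000; the interval is 6.8000 ± 1.5971 = (5.20, 8.40).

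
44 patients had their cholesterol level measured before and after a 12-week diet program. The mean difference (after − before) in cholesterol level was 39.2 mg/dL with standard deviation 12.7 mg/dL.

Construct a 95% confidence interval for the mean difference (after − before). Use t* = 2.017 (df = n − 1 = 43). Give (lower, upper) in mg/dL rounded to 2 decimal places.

(35.34, 43.06)

This is a matched-pairs design, so SE = s_d/√n = 12.7/√44 = 1.9146.
Margin = 2.017 × 1.9146 = 3.8617; the interval is 39.2 ± 3.8617 = (35.34, 43.06).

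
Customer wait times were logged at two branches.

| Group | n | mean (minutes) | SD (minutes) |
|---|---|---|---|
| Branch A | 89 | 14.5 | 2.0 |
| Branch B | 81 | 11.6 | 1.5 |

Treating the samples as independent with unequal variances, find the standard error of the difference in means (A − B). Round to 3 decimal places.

SE₁ = s₁/√n₁ = 2.0/√89 = 0.2120; SE₂ = 1.5/√81 = 0.1667.
Independent samples, unequal variances: SE_diff = √(SE₁² + SE₂²) = √(0.044944 + 0.02778889) = 0.2697.

0.270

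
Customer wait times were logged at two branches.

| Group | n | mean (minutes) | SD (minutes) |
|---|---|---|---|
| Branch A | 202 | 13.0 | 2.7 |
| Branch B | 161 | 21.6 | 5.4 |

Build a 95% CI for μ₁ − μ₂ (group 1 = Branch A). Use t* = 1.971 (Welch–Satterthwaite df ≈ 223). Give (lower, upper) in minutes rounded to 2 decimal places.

(-9.52, -7.68)

Standard errors of each mean: 2.7/√202 = 0.1900 and 5.4/√161 = 0.4256.
SE(x̄₁ − x̄₂) = √(0.1900² + 0.4256²) = 0.4661 for independent samples with unequal variances.
With t* = 1.971, the margin is 1.971 × 0.4661 = 0.9187.
x̄₁ − x̄₂ = 13.0 − 21.6 = -8.6000; the interval is -8.6000 ± 0.9187 = (-9.52, -7.68).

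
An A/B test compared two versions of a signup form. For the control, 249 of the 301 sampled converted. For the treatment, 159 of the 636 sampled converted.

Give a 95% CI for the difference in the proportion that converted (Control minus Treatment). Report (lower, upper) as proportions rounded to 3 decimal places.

(0.523, 0.632)

p̂₁ = 249/301 = 0.8272 and p̂₂ = 159/636 = 0.2500.
SE₁ = √(p̂₁(1−p̂₁)/n₁) = √(0.8272·0.1728/301) = 0.02179; SE₂ = √(0.2500·0.7500/636) = 0.01717.
Independent samples: SE of the difference = √(SE₁² + SE₂²) = √(0.0004748041 + 0.0002948089) = 0.02774.
z* for 95% confidence is 1.960, so the margin of error is 1.960 × 0.02774 = 0.05437.
Point estimate p̂₁ − p̂₂ = 0.8272 − 0.2500 = 0.5772.
0.5772 ± 0.05437 → (0.523, 0.632).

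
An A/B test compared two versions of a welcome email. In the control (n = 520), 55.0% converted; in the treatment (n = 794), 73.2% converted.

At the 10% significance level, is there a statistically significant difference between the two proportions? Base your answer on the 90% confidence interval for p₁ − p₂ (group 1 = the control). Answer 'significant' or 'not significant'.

significant

Each SE is √(p̂(1−p̂)/n): √(0.5500·0.4500/520) = 0.02182 and √(0.7320·0.2680/794) = 0.01572.
SE(p̂₁ − p̂₂) = √(SE₁² + SE₂²) = √(0.0004761124 + 0.0002471184) = 0.02689, since the two samples are independent.
At 90% confidence z* = 1.645; margin = 1.645 × 0.02689 = 0.04423.
The difference is 0.5500 − 0.7320 = -0.1820, so the interval is -0.1820 ± 0.04423 = (-0.22623, -0.13777).
The interval (-0.22623, -0.13777) does not contain 0, so the difference is significant.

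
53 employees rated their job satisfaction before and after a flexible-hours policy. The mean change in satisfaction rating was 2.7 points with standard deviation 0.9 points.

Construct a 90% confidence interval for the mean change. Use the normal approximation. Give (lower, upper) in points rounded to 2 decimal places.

This is a matched-pairs design, so SE = s_d/√n = 0.9/√53 = 0.1236.
Margin = 1.645 × 0.1236 = 0.2033; the interval is 2.7 ± 0.2033 = (2.50, 2.90).

(2.50, 2.90)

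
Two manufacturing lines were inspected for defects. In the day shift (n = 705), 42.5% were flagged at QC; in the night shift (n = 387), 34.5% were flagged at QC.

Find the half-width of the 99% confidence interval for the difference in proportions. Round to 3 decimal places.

0.079

Each SE is √(p̂(1−p̂)/n): √(0.4250·0.5750/705) = 0.01862 and √(0.3450·0.6550/387) = 0.02416.
SE(p̂₁ − p̂₂) = √(SE₁² + SE₂²) = √(0.0003467044 + 0.0005837056) = 0.03050, since the two samples are independent.
At 99% confidence z* = 2.576; margin = 2.576 × 0.03050 = 0.07857.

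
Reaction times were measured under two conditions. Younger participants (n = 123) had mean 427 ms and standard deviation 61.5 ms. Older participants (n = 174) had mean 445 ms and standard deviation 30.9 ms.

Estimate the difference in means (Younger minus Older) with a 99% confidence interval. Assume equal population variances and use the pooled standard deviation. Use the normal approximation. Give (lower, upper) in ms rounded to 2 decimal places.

s_p = √[((n₁−1)s₁² + (n₂−1)s₂²)/(n₁+n₂−2)] = √[(122·61.5² + 173·30.9²)/295] = 46.0882.
SE = 46.0882·√(1/123 + 1/174) = 5.4293.
With z* = 2.576, margin = 2.576 × 5.4293 = 13.9859.
x̄₁ − x̄₂ = 427 − 445 = -18.0000; interval -18.0000 ± 13.9859 = (-31.99, -4.01).

(-31.99, -4.01)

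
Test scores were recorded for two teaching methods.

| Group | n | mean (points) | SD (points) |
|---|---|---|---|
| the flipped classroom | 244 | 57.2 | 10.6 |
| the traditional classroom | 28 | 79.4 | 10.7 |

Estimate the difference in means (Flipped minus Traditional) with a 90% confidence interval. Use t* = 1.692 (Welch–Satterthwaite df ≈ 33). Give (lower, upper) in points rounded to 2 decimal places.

Per-group SEs: s₁/√n₁ = 10.6/√244 = 0.6786, s₂/√n₂ = 10.7/√28 = 2.0221.
Unpooled SE of the difference: √(0.46049796 + 4.08888841) = 2.1329.
Margin of error = t* · SE = 1.692 × 2.1329 = 3.6089.
x̄₁ − x̄₂ = 57.2 − 79.4 = -22.2000.
CI: -22.2000 ± 3.6089 = (-25.81, -18.59).

(-25.81, -18.59)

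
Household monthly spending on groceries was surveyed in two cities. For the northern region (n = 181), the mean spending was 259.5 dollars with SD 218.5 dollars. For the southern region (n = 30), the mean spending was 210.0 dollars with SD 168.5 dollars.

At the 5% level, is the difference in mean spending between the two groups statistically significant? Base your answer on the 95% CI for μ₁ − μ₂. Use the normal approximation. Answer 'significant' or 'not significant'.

Standard errors of each mean: 218.5/√181 = 16.2410 and 168.5/√30 = 30.7638.
SE(x̄₁ − x̄₂) = √(16.2410² + 30.7638²) = 34.7877 for independent samples with unequal variances.
With z* = 1.960, the margin is 1.960 × 34.7877 = 68.1839.
x̄₁ − x̄₂ = 259.5 − 210.0 = 49.5000; the interval is 49.5000 ± 68.1839 = (-18.6839, 117.6839).
The interval (-18.6839, 117.6839) contains 0, so the difference is not significant.

not significant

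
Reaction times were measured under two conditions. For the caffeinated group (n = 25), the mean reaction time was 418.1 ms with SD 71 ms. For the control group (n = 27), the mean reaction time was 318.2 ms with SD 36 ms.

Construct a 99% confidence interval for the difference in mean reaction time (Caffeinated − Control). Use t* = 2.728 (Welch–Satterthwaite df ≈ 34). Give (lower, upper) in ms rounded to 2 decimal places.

Standard errors of each mean: 71/√25 = 14.2000 and 36/√27 = 6.9282.
SE(x̄₁ − x̄₂) = √(14.2000² + 6.9282²) = 15.8000 for independent samples with unequal variances.
With t* = 2.728, the margin is 2.728 × 15.8000 = 43.1024.
x̄₁ − x̄₂ = 418.1 − 318.2 = 99.9000; the interval is 99.9000 ± 43.1024 = (56.80, 143.00).

(56.80, 143.00)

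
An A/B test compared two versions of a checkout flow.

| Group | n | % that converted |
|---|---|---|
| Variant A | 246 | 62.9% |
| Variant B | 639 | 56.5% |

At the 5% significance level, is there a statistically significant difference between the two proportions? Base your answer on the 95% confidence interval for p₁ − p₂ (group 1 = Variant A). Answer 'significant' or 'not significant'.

not significant

Each SE is √(p̂(1−p̂)/n): √(0.6290·0.3710/246) = 0.03080 and √(0.5650·0.4350/639) = 0.01961.
SE(p̂₁ − p̂₂) = √(SE₁² + SE₂²) = √(0.00094864 + 0.0003845521) = 0.03651, since the two samples are independent.
At 95% confidence z* = 1.960; margin = 1.960 × 0.03651 = 0.07156.
The difference is 0.6290 − 0.5650 = 0.0640, so the interval is 0.0640 ± 0.07156 = (-0.00756, 0.13556).
The interval (-0.00756, 0.13556) contains 0, so the difference is not significant.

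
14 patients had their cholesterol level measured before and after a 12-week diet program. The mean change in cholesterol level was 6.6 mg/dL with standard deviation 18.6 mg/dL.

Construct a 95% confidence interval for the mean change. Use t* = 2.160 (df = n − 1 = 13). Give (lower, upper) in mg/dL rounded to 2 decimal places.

(-4.14, 17.34)

This is a matched-pairs design, so SE = s_d/√n = 18.6/√14 = 4.9711.
Margin = 2.160 × 4.9711 = 10.7376; the interval is 6.6 ± 10.7376 = (-4.14, 17.34).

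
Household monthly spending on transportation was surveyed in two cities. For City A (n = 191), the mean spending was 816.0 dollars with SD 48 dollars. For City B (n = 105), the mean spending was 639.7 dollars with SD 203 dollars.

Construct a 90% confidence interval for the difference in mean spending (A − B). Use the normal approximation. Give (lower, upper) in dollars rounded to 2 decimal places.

(143.21, 209.39)

SE₁ = s₁/√n₁ = 48/√191 = 3.4732; SE₂ = 203/√105 = 19.8108.
Independent samples, unequal variances: SE_diff = √(SE₁² + SE₂²) = √(12.06311824 + 392.46779664) = 20.1130.
z* = 1.645, so margin of error = 1.645 × 20.1130 = 33.0859.
Difference in means = 816.0 − 639.7 = 176.3000.
176.3000 ± 33.0859 → (143.21, 209.39).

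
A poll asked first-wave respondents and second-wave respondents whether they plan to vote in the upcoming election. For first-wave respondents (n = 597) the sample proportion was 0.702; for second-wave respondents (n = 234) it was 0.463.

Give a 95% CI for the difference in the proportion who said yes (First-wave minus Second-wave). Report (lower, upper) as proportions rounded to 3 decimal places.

(0.165, 0.313)

The two standard errors are √(0.7020×0.2980/597) = 0.01872 and √(0.4630×0.5370/234) = 0.03260.
Because the samples are independent, SE_diff = √(0.01872² + 0.03260²) = 0.03759.
Using z* = 1.960 for 95%, ME = 1.960 × 0.03759 = 0.07368.
p̂₁ − p̂₂ = 0.2390; interval 0.2390 ± 0.07368 gives (0.165, 0.313).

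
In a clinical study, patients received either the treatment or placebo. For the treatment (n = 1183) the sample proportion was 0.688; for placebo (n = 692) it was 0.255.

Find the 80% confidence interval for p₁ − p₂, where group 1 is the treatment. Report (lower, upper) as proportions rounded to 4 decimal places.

(0.4056, 0.4604)

Each SE is √(p̂(1−p̂)/n): √(0.6880·0.3120/1183) = 0.01347 and √(0.2550·0.7450/692) = 0.01657.
SE(p̂₁ − p̂₂) = √(SE₁² + SE₂²) = √(0.0001814409 + 0.0002745649) = 0.02135, since the two samples are independent.
At 80% confidence z* = 1.282; margin = 1.282 × 0.02135 = 0.02737.
The difference is 0.6880 − 0.2550 = 0.4330, so the interval is 0.4330 ± 0.02737 = (0.4056, 0.4604).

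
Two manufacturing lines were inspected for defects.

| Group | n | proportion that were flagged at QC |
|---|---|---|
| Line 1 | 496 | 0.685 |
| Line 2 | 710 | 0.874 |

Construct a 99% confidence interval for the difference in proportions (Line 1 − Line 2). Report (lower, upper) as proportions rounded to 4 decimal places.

Each SE is √(p̂(1−p̂)/n): √(0.6850·0.3150/496) = 0.02086 and √(0.8740·0.1260/710) = 0.01245.
SE(p̂₁ − p̂₂) = √(SE₁² + SE₂²) = √(0.0004351396 + 0.0001550025) = 0.02429, since the two samples are independent.
At 99% confidence z* = 2.576; margin = 2.576 × 0.02429 = 0.06257.
The difference is 0.6850 − 0.8740 = -0.1890, so the interval is -0.1890 ± 0.06257 = (-0.2516, -0.1264).

(-0.2516, -0.1264)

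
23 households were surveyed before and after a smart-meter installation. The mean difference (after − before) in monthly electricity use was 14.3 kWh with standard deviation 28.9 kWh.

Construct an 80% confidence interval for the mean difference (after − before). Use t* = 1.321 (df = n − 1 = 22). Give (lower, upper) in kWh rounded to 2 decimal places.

(6.34, 22.26)

Paired design: SE = s_d/√n = 28.9/√23 = 6.0261.
t* = 1.321; margin of error = 1.321 × 6.0261 = 7.9605.
14.3 ± 7.9605 → (6.34, 22.26).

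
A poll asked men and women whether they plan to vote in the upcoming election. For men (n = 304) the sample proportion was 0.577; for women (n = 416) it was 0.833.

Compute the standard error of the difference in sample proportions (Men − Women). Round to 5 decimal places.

SE₁ = √(p̂₁(1−p̂₁)/n₁) = √(0.5770·0.4230/304) = 0.02833; SE₂ = √(0.8330·0.1670/416) = 0.01829.
Independent samples: SE of the difference = √(SE₁² + SE₂²) = √(0.0008025889 + 0.0003345241) = 0.03372.

0.03372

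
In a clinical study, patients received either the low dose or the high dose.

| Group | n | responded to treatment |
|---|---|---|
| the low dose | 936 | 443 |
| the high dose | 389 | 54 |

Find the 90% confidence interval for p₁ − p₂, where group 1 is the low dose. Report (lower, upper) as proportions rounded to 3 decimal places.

(0.295, 0.374)

First, p̂₁ = 443/936 = 0.4733; p̂₂ = 54/389 = 0.1388.
The two standard errors are √(0.4733×0.5267/936) = 0.01632 and √(0.1388×0.8612/389) = 0.01753.
Because the samples are independent, SE_diff = √(0.01632² + 0.01753²) = 0.02395.
Using z* = 1.645 for 90%, ME = 1.645 × 0.02395 = 0.03940.
p̂₁ − p̂₂ = 0.3345; interval 0.3345 ± 0.03940 gives (0.295, 0.374).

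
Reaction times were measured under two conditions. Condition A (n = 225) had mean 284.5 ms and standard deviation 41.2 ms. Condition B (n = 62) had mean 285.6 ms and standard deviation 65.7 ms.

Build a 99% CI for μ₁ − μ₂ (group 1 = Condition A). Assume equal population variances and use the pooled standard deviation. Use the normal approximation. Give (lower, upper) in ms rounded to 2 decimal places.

Pooled variance s_p² = [224·41.2² + 61·65.7²] / (225+62−2) = 2258.0086, so s_p = 47.5185.
SE_diff = s_p·√(1/n₁ + 1/n₂) = 47.5185·√(1/225 + 1/62) = 6.8158.
z* = 2.576; margin = 2.576 × 6.8158 = 17.5575.
Difference = 284.5 − 285.6 = -1.1000.
-1.1000 ± 17.5575 → (-18.66, 16.46).

(-18.66, 16.46)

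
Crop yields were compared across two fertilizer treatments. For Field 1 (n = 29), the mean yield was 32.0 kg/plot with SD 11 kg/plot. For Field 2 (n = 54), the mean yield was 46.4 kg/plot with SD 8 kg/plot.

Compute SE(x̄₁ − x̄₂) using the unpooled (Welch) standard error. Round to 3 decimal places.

2.315

SE₁ = s₁/√n₁ = 11/√29 = 2.0426; SE₂ = 8/√54 = 1.0887.
Independent samples, unequal variances: SE_diff = √(SE₁² + SE₂²) = √(4.17221476 + 1.18526769) = 2.3146.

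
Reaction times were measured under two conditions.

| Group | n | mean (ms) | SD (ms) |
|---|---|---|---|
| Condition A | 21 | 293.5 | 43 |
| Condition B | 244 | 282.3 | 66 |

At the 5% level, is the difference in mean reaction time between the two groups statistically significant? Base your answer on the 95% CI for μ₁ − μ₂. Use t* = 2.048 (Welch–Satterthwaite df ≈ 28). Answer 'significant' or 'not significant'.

Per-group SEs: s₁/√n₁ = 43/√21 = 9.3834, s₂/√n₂ = 66/√244 = 4.2252.
Unpooled SE of the difference: √(88.04819556 + 17.85231504) = 10.2908.
Margin of error = t* · SE = 2.048 × 10.2908 = 21.0756.
x̄₁ − x̄₂ = 293.5 − 282.3 = 11.2000.
CI: 11.2000 ± 21.0756 = (-9.8756, 32.2756).
The interval (-9.8756, 32.2756) contains 0, so the difference is not significant.

not significant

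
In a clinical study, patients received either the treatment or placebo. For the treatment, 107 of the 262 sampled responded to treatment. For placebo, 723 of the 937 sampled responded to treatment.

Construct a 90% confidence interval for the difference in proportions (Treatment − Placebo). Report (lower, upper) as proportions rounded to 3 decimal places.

Sample proportions: 107/262 = 0.4084, 723/937 = 0.7716.
Each SE is √(p̂(1−p̂)/n): √(0.4084·0.5916/262) = 0.03037 and √(0.7716·0.2284/937) = 0.01371.
SE(p̂₁ − p̂₂) = √(SE₁² + SE₂²) = √(0.0009223369 + 0.0001879641) = 0.03332, since the two samples are independent.
At 90% confidence z* = 1.645; margin = 1.645 × 0.03332 = 0.05481.
The difference is 0.4084 − 0.7716 = -0.3632, so the interval is -0.3632 ± 0.05481 = (-0.418, -0.308).

(-0.418, -0.308)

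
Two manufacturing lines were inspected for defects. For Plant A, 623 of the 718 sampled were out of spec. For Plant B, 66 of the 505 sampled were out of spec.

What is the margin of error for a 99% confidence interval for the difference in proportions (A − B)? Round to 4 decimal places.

0.0505

p̂₁ = 623/718 = 0.8677 and p̂₂ = 66/505 = 0.1307.
SE₁ = √(p̂₁(1−p̂₁)/n₁) = √(0.8677·0.1323/718) = 0.01264; SE₂ = √(0.1307·0.8693/505) = 0.01500.
Independent samples: SE of the difference = √(SE₁² + SE₂²) = √(0.0001597696 + 0.000225) = 0.01962.
z* for 99% confidence is 2.576, so the margin of error is 2.576 × 0.01962 = 0.05054.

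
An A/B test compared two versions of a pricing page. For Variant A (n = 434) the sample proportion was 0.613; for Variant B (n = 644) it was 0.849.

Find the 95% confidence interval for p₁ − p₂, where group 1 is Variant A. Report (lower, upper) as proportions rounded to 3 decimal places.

(-0.290, -0.182)

The two standard errors are √(0.6130×0.3870/434) = 0.02338 and √(0.8490×0.1510/644) = 0.01411.
Because the samples are independent, SE_diff = √(0.02338² + 0.01411²) = 0.02731.
Using z* = 1.960 for 95%, ME = 1.960 × 0.02731 = 0.05353.
p̂₁ − p̂₂ = -0.2360; interval -0.2360 ± 0.05353 gives (-0.290, -0.182).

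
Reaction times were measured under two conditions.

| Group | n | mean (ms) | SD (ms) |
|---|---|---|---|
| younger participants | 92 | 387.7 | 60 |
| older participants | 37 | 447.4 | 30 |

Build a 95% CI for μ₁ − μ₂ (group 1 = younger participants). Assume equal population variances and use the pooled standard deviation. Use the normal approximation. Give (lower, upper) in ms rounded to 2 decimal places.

s_p = √[((n₁−1)s₁² + (n₂−1)s₂²)/(n₁+n₂−2)] = √[(91·60² + 36·30²)/127] = 53.2414.
SE = 53.2414·√(1/92 + 1/37) = 10.3645.
With z* = 1.960, margin = 1.960 × 10.3645 = 20.3144.
x̄₁ − x̄₂ = 387.7 − 447.4 = -59.7000; interval -59.7000 ± 20.3144 = (-80.01, -39.39).

(-80.01, -39.39)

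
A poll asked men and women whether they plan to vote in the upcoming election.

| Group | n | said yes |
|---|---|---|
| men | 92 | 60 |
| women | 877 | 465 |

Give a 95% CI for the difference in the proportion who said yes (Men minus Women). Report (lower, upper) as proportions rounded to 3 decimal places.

First, p̂₁ = 60/92 = 0.6522; p̂₂ = 465/877 = 0.5302.
The two standard errors are √(0.6522×0.3478/92) = 0.04965 and √(0.5302×0.4698/877) = 0.01685.
Because the samples are independent, SE_diff = √(0.04965² + 0.01685²) = 0.05243.
Using z* = 1.960 for 95%, ME = 1.960 × 0.05243 = 0.10276.
p̂₁ − p̂₂ = 0.1220; interval 0.1220 ± 0.10276 gives (0.019, 0.225).

(0.019, 0.225)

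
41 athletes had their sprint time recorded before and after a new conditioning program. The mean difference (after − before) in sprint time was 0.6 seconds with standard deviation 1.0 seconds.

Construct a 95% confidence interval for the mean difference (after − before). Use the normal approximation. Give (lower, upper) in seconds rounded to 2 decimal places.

(0.29, 0.91)

This is a matched-pairs design, so SE = s_d/√n = 1.0/√41 = 0.1562.
Margin = 1.960 × 0.1562 = 0.3062; the interval is 0.6 ± 0.3062 = (0.29, 0.91).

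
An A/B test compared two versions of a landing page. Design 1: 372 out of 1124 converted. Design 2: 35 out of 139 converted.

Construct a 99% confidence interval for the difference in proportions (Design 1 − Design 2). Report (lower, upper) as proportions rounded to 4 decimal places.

(-0.0223, 0.1807)

p̂₁ = 372/1124 = 0.3310 and p̂₂ = 35/139 = 0.2518.
SE₁ = √(p̂₁(1−p̂₁)/n₁) = √(0.3310·0.6690/1124) = 0.01404; SE₂ = √(0.2518·0.7482/139) = 0.03682.
Independent samples: SE of the difference = √(SE₁² + SE₂²) = √(0.0001971216 + 0.0013557124) = 0.03941.
z* for 99% confidence is 2.576, so the margin of error is 2.576 × 0.03941 = 0.10152.
Point estimate p̂₁ − p̂₂ = 0.3310 − 0.2518 = 0.0792.
0.0792 ± 0.10152 → (-0.0223, 0.1807).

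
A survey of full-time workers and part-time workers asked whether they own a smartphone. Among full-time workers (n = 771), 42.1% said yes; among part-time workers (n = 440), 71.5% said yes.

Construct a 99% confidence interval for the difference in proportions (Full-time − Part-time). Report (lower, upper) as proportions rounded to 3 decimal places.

(-0.366, -0.222)

SE₁ = √(p̂₁(1−p̂₁)/n₁) = √(0.4210·0.5790/771) = 0.01778; SE₂ = √(0.7150·0.2850/440) = 0.02152.
Independent samples: SE of the difference = √(SE₁² + SE₂²) = √(0.0003161284 + 0.0004631104) = 0.02791.
z* for 99% confidence is 2.576, so the margin of error is 2.576 × 0.02791 = 0.07190.
Point estimate p̂₁ − p̂₂ = 0.4210 − 0.7150 = -0.2940.
-0.2940 ± 0.07190 → (-0.366, -0.222).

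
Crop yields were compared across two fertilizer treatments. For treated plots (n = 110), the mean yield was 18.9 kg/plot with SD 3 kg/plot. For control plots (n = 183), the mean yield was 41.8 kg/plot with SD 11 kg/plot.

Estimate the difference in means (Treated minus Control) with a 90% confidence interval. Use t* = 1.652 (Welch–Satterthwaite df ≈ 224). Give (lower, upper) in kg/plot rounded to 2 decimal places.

(-24.32, -21.48)

Per-group SEs: s₁/√n₁ = 3/√110 = 0.2860, s₂/√n₂ = 11/√183 = 0.8131.
Unpooled SE of the difference: √(0.081796 + 0.66113161) = 0.8619.
Margin of error = t* · SE = 1.652 × 0.8619 = 1.4239.
x̄₁ − x̄₂ = 18.9 − 41.8 = -22.9000.
CI: -22.9000 ± 1.4239 = (-24.32, -21.48).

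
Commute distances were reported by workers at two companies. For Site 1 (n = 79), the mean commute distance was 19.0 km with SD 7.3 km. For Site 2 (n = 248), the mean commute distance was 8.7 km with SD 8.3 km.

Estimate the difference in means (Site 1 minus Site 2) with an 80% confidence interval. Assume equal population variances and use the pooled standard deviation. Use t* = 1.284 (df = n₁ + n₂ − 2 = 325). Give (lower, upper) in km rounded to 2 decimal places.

Pooled variance s_p² = [78·7.3² + 247·8.3²] / (79+248−2) = 65.1460, so s_p = 8.0713.
SE_diff = s_p·√(1/n₁ + 1/n₂) = 8.0713·√(1/79 + 1/248) = 1.0427.
t* = 1.284; margin = 1.284 × 1.0427 = 1.3388.
Difference = 19.0 − 8.7 = 10.3000.
10.3000 ± 1.3388 → (8.96, 11.64).

(8.96, 11.64)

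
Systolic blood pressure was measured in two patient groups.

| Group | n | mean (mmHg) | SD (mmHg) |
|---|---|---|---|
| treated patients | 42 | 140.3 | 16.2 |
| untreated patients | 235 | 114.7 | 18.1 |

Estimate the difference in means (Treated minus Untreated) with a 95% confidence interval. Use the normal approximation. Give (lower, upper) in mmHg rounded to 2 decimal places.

Standard errors of each mean: 16.2/√42 = 2.4997 and 18.1/√235 = 1.1807.
SE(x̄₁ − x̄₂) = √(2.4997² + 1.1807²) = 2.7645 for independent samples with unequal variances.
With z* = 1.960, the margin is 1.960 × 2.7645 = 5.4184.
x̄₁ − x̄₂ = 140.3 − 114.7 = 25.6000; the interval is 25.6000 ± 5.4184 = (20.18, 31.02).

(20.18, 31.02)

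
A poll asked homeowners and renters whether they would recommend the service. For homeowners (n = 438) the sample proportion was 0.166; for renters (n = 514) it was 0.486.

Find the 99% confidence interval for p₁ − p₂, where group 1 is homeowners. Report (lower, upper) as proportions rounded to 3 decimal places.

(-0.393, -0.247)

Each SE is √(p̂(1−p̂)/n): √(0.1660·0.8340/438) = 0.01778 and √(0.4860·0.5140/514) = 0.02205.
SE(p̂₁ − p̂₂) = √(SE₁² + SE₂²) = √(0.0003161284 + 0.0004862025) = 0.02833, since the two samples are independent.
At 99% confidence z* = 2.576; margin = 2.576 × 0.02833 = 0.07298.
The difference is 0.1660 − 0.4860 = -0.3200, so the interval is -0.3200 ± 0.07298 = (-0.393, -0.247).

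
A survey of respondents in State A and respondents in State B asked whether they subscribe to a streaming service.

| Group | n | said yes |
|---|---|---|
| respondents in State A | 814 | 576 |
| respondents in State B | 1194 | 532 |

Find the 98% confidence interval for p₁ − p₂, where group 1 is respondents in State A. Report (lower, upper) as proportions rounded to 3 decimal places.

First, p̂₁ = 576/814 = 0.7076; p̂₂ = 532/1194 = 0.4456.
The two standard errors are √(0.7076×0.2924/814) = 0.01594 and √(0.4456×0.5544/1194) = 0.01438.
Because the samples are independent, SE_diff = √(0.01594² + 0.01438²) = 0.02147.
Using z* = 2.326 for 98%, ME = 2.326 × 0.02147 = 0.04994.
p̂₁ − p̂₂ = 0.2620; interval 0.2620 ± 0.04994 gives (0.212, 0.312).

(0.212, 0.312)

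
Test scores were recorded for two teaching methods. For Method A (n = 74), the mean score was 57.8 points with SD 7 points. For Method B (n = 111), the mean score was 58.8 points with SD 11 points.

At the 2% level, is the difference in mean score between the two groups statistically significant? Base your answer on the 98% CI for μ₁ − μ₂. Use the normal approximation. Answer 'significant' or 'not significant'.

Standard errors of each mean: 7/√74 = 0.8137 and 11/√111 = 1.0441.
SE(x̄₁ − x̄₂) = √(0.8137² + 1.0441²) = 1.3237 for independent samples with unequal variances.
With z* = 2.326, the margin is 2.326 × 1.3237 = 3.0789.
x̄₁ − x̄₂ = 57.8 − 58.8 = -1.0000; the interval is -1.0000 ± 3.0789 = (-4.0789, 2.0789).
The interval (-4.0789, 2.0789) contains 0, so the difference is not significant.

not significant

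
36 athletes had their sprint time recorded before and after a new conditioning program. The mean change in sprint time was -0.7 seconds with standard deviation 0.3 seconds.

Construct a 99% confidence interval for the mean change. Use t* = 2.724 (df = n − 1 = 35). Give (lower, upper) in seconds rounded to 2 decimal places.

This is a matched-pairs design, so SE = s_d/√n = 0.3/√36 = 0.0500.
Margin = 2.724 × 0.0500 = 0.1362; the interval is -0.7 ± 0.1362 = (-0.84, -0.56).

(-0.84, -0.56)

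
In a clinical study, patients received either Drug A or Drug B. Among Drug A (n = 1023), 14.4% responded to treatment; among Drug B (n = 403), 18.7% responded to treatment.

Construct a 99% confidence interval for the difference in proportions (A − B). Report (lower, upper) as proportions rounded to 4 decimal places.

(-0.1005, 0.0145)

Each SE is √(p̂(1−p̂)/n): √(0.1440·0.8560/1023) = 0.01098 and √(0.1870·0.8130/403) = 0.01942.
SE(p̂₁ − p̂₂) = √(SE₁² + SE₂²) = √(0.0001205604 + 0.0003771364) = 0.02231, since the two samples are independent.
At 99% confidence z* = 2.576; margin = 2.576 × 0.02231 = 0.05747.
The difference is 0.1440 − 0.1870 = -0.0430, so the interval is -0.0430 ± 0.05747 = (-0.1005, 0.0145).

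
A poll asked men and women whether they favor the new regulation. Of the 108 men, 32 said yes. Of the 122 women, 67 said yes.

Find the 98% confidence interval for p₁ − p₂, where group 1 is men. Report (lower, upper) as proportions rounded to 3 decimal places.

Sample proportions: 32/108 = 0.2963, 67/122 = 0.5492.
Each SE is √(p̂(1−p̂)/n): √(0.2963·0.7037/108) = 0.04394 and √(0.5492·0.4508/122) = 0.04505.
SE(p̂₁ − p̂₂) = √(SE₁² + SE₂²) = √(0.0019307236 + 0.0020295025) = 0.06293, since the two samples are independent.
At 98% confidence z* = 2.326; margin = 2.326 × 0.06293 = 0.14638.
The difference is 0.2963 − 0.5492 = -0.2529, so the interval is -0.2529 ± 0.14638 = (-0.399, -0.107).

(-0.399, -0.107)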